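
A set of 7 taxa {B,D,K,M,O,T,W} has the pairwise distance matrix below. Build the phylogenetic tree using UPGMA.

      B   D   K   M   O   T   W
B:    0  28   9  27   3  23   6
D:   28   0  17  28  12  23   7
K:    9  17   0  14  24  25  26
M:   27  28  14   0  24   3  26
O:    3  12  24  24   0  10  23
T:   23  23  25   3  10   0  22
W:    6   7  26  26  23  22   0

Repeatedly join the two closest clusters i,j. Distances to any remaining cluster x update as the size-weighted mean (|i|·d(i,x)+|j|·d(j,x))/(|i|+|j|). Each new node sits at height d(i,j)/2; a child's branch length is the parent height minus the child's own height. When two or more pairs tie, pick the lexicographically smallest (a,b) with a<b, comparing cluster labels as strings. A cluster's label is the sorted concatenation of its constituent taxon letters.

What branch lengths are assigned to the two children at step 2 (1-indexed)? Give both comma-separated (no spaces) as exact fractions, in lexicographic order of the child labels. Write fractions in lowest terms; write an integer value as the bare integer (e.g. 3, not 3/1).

iteration 1: select B,O (d=3); attach at lengths (3/2, 3/2); label the merged cluster BO
  updated: d(BO,D)=20, d(BO,K)=33/2, d(BO,M)=51/2, d(BO,T)=33/2, d(BO,W)=29/2
iteration 2: select M,T (d=3); attach at lengths (3/2, 3/2); label the merged cluster MT
  updated: d(BO,MT)=21, d(D,MT)=51/2, d(K,MT)=39/2, d(MT,W)=24
iteration 3: select D,W (d=7); attach at lengths (7/2, 7/2); label the merged cluster DW
  updated: d(BO,DW)=69/4, d(DW,K)=43/2, d(DW,MT)=99/4
iteration 4: select BO,K (d=33/2); attach at lengths (27/4, 33/4); label the merged cluster BKO
  updated: d(BKO,DW)=56/3, d(BKO,MT)=41/2
iteration 5: select BKO,DW (d=56/3); attach at lengths (13/12, 35/6); label the merged cluster BDKOW
  updated: d(BDKOW,MT)=111/5
iteration 6: select BDKOW,MT (d=111/5); attach at lengths (53/30, 48/5); label the merged cluster BDKMOTW
final tree: ((((B:3/2,O:3/2):27/4,K:33/4):13/12,(D:7/2,W:7/2):35/6):53/30,(M:3/2,T:3/2):48/5)
total length: 2777/60

3/2,3/2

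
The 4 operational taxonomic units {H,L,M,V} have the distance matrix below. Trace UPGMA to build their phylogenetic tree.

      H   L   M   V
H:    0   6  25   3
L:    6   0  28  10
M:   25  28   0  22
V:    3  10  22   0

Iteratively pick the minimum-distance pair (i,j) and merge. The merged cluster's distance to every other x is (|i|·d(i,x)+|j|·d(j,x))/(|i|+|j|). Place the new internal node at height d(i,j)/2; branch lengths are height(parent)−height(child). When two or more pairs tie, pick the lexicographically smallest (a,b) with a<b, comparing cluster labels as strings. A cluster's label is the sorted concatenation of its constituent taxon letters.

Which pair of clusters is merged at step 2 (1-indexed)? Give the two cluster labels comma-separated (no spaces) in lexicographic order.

1. join H+V (d=3) ⇒ HV; edges |H|=3/2, |V|=3/2
  updated: d(HV,L)=8, d(HV,M)=47/2
2. join HV+L (d=8) ⇒ HLV; edges |HV|=5/2, |L|=4
  updated: d(HLV,M)=25
3. join HLV+M (d=25) ⇒ HLMV; edges |HLV|=17/2, |M|=25/2
final tree: (((H:3/2,V:3/2):5/2,L:4):17/2,M:25/2)
total length: 61/2

HV,L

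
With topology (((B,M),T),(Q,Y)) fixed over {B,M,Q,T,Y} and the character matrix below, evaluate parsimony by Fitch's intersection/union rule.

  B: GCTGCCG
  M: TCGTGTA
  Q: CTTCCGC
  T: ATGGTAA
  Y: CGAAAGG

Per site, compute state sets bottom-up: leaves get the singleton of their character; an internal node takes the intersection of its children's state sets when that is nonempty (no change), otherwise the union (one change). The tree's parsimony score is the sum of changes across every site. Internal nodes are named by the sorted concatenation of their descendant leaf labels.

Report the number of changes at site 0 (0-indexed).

[col 0] BM: children B:{G}, M:{T} ∪→ {G,T}; cost 1
[col 0] BMT: children BM:{G,T}, T:{A} ∪→ {A,G,T}; cost 1
[col 0] QY: children Q:{C}, Y:{C} ∩→ {C}; cost 0
[col 0] BMQTY: children BMT:{A,G,T}, QY:{C} ∪→ {A,C,G,T}; cost 1
[col 1] BM: children B:{C}, M:{C} ∩→ {C}; cost 0
[col 1] BMT: children BM:{C}, T:{T} ∪→ {C,T}; cost 1
[col 1] QY: children Q:{T}, Y:{G} ∪→ {G,T}; cost 1
[col 1] BMQTY: children BMT:{C,T}, QY:{G,T} ∩→ {T}; cost 0
[col 2] BM: children B:{T}, M:{G} ∪→ {G,T}; cost 1
[col 2] BMT: children BM:{G,T}, T:{G} ∩→ {G}; cost 0
[col 2] QY: children Q:{T}, Y:{A} ∪→ {A,T}; cost 1
[col 2] BMQTY: children BMT:{G}, QY:{A,T} ∪→ {A,G,T}; cost 1
[col 3] BM: children B:{G}, M:{T} ∪→ {G,T}; cost 1
[col 3] BMT: children BM:{G,T}, T:{G} ∩→ {G}; cost 0
[col 3] QY: children Q:{C}, Y:{A} ∪→ {A,C}; cost 1
[col 3] BMQTY: children BMT:{G}, QY:{A,C} ∪→ {A,C,G}; cost 1
[col 4] BM: children B:{C}, M:{G} ∪→ {C,G}; cost 1
[col 4] BMT: children BM:{C,G}, T:{T} ∪→ {C,G,T}; cost 1
[col 4] QY: children Q:{C}, Y:{A} ∪→ {A,C}; cost 1
[col 4] BMQTY: children BMT:{C,G,T}, QY:{A,C} ∩→ {C}; cost 0
[col 5] BM: children B:{C}, M:{T} ∪→ {C,T}; cost 1
[col 5] BMT: children BM:{C,T}, T:{A} ∪→ {A,C,T}; cost 1
[col 5] QY: children Q:{G}, Y:{G} ∩→ {G}; cost 0
[col 5] BMQTY: children BMT:{A,C,T}, QY:{G} ∪→ {A,C,G,T}; cost 1
[col 6] BM: children B:{G}, M:{A} ∪→ {A,G}; cost 1
[col 6] BMT: children BM:{A,G}, T:{A} ∩→ {A}; cost 0
[col 6] QY: children Q:{C}, Y:{G} ∪→ {C,G}; cost 1
[col 6] BMQTY: children BMT:{A}, QY:{C,G} ∪→ {A,C,G}; cost 1
per-site changes: [3, 2, 3, 3, 3, 3, 3]; total = 20

3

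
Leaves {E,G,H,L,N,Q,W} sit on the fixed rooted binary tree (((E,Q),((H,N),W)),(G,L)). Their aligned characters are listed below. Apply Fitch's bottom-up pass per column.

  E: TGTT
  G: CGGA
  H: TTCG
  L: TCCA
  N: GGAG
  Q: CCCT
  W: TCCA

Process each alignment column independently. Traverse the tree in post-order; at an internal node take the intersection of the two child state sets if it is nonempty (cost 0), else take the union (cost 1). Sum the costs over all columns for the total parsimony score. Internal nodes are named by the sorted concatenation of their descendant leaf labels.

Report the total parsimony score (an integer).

12

site 0, node EQ: E={T} ∪ Q={C} → {C,T} (+1)
site 0, node HN: H={T} ∪ N={G} → {G,T} (+1)
site 0, node HNW: HN={G,T} ∩ W={T} → {T} (+0)
site 0, node EHNQW: EQ={C,T} ∩ HNW={T} → {T} (+0)
site 0, node GL: G={C} ∪ L={T} → {C,T} (+1)
site 0, node EGHLNQW: EHNQW={T} ∩ GL={C,T} → {T} (+0)
site 1, node EQ: E={G} ∪ Q={C} → {C,G} (+1)
site 1, node HN: H={T} ∪ N={G} → {G,T} (+1)
site 1, node HNW: HN={G,T} ∪ W={C} → {C,G,T} (+1)
site 1, node EHNQW: EQ={C,G} ∩ HNW={C,G,T} → {C,G} (+0)
site 1, node GL: G={G} ∪ L={C} → {C,G} (+1)
site 1, node EGHLNQW: EHNQW={C,G} ∩ GL={C,G} → {C,G} (+0)
site 2, node EQ: E={T} ∪ Q={C} → {C,T} (+1)
site 2, node HN: H={C} ∪ N={A} → {A,C} (+1)
site 2, node HNW: HN={A,C} ∩ W={C} → {C} (+0)
site 2, node EHNQW: EQ={C,T} ∩ HNW={C} → {C} (+0)
site 2, node GL: G={G} ∪ L={C} → {C,G} (+1)
site 2, node EGHLNQW: EHNQW={C} ∩ GL={C,G} → {C} (+0)
site 3, node EQ: E={T} ∩ Q={T} → {T} (+0)
site 3, node HN: H={G} ∩ N={G} → {G} (+0)
site 3, node HNW: HN={G} ∪ W={A} → {A,G} (+1)
site 3, node EHNQW: EQ={T} ∪ HNW={A,G} → {A,G,T} (+1)
site 3, node GL: G={A} ∩ L={A} → {A} (+0)
site 3, node EGHLNQW: EHNQW={A,G,T} ∩ GL={A} → {A} (+0)
per-site changes: [3, 4, 3, 2]; total = 12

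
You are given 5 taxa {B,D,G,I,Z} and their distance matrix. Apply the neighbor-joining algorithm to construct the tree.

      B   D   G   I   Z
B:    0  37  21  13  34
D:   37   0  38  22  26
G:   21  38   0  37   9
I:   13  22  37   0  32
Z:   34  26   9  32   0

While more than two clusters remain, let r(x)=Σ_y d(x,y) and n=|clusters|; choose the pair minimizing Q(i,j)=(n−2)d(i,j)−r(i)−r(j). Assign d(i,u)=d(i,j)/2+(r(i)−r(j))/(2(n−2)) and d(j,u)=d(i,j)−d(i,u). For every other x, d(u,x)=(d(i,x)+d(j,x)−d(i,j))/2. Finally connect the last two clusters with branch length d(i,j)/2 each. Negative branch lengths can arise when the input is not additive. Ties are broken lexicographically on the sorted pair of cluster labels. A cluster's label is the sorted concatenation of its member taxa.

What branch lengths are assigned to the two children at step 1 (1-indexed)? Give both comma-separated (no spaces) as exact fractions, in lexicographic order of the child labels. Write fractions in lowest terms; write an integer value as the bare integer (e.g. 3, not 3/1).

iteration 1: select G,Z (d=9, Q=-179); attach at lengths (31/6, 23/6); label the merged cluster GZ
  updated: d(B,GZ)=23, d(D,GZ)=55/2, d(GZ,I)=30
iteration 2: select B,I (d=13, Q=-112); attach at lengths (17/2, 9/2); label the merged cluster BI
  updated: d(BI,D)=23, d(BI,GZ)=20
iteration 3: select BI,D (d=23, Q=-141/2); attach at lengths (31/4, 61/4); label the merged cluster BDI
  updated: d(BDI,GZ)=49/4
iteration 4: select BDI,GZ (d=49/4); attach at lengths (49/8, 49/8); label the merged cluster BDGIZ
final tree: (((B:17/2,I:9/2):31/4,D:61/4):49/8,(G:31/6,Z:23/6):49/8)
total length: 229/4

31/6,23/6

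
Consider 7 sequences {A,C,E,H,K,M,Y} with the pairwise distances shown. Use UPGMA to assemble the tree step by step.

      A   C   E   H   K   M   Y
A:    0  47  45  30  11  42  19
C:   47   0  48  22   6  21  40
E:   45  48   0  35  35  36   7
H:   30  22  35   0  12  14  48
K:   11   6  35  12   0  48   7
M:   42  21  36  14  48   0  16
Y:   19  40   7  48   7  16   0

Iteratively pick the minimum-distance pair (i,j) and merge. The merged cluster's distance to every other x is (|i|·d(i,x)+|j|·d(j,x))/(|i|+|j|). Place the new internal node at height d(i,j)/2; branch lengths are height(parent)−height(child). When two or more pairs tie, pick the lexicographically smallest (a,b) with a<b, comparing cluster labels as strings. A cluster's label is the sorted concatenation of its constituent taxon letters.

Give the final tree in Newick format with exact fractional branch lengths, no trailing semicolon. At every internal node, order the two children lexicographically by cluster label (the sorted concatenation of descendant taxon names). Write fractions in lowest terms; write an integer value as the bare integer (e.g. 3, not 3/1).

((A:16,(E:7/2,Y:7/2):25/2):11/24,((C:3,K:3):79/8,(H:7,M:7):47/8):43/12)

iteration 1: select C,K (d=6); attach at lengths (3, 3); label the merged cluster CK
  updated: d(A,CK)=29, d(CK,E)=83/2, d(CK,H)=17, d(CK,M)=69/2, d(CK,Y)=47/2
iteration 2: select E,Y (d=7); attach at lengths (7/2, 7/2); label the merged cluster EY
  updated: d(A,EY)=32, d(CK,EY)=65/2, d(EY,H)=83/2, d(EY,M)=26
iteration 3: select H,M (d=14); attach at lengths (7, 7); label the merged cluster HM
  updated: d(A,HM)=36, d(CK,HM)=103/4, d(EY,HM)=135/4
iteration 4: select CK,HM (d=103/4); attach at lengths (79/8, 47/8); label the merged cluster CHKM
  updated: d(A,CHKM)=65/2, d(CHKM,EY)=265/8
iteration 5: select A,EY (d=32); attach at lengths (16, 25/2); label the merged cluster AEY
  updated: d(AEY,CHKM)=395/12
iteration 6: select AEY,CHKM (d=395/12); attach at lengths (11/24, 43/12); label the merged cluster ACEHKMY
final tree: ((A:16,(E:7/2,Y:7/2):25/2):11/24,((C:3,K:3):79/8,(H:7,M:7):47/8):43/12)
total length: 1807/24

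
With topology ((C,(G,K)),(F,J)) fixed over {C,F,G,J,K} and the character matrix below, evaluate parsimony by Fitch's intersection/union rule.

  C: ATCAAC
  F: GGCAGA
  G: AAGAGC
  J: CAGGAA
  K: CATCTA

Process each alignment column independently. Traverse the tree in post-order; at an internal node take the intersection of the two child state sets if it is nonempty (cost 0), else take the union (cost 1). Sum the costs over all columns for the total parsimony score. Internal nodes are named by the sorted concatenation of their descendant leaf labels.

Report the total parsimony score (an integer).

GK@0: {A} ∪ {C} = {A,C} (union, +1)
CGK@0: {A} ∩ {A,C} = {A} (intersection, +0)
FJ@0: {G} ∪ {C} = {C,G} (union, +1)
CFGJK@0: {A} ∪ {C,G} = {A,C,G} (union, +1)
GK@1: {A} ∩ {A} = {A} (intersection, +0)
CGK@1: {T} ∪ {A} = {A,T} (union, +1)
FJ@1: {G} ∪ {A} = {A,G} (union, +1)
CFGJK@1: {A,T} ∩ {A,G} = {A} (intersection, +0)
GK@2: {G} ∪ {T} = {G,T} (union, +1)
CGK@2: {C} ∪ {G,T} = {C,G,T} (union, +1)
FJ@2: {C} ∪ {G} = {C,G} (union, +1)
CFGJK@2: {C,G,T} ∩ {C,G} = {C,G} (intersection, +0)
GK@3: {A} ∪ {C} = {A,C} (union, +1)
CGK@3: {A} ∩ {A,C} = {A} (intersection, +0)
FJ@3: {A} ∪ {G} = {A,G} (union, +1)
CFGJK@3: {A} ∩ {A,G} = {A} (intersection, +0)
GK@4: {G} ∪ {T} = {G,T} (union, +1)
CGK@4: {A} ∪ {G,T} = {A,G,T} (union, +1)
FJ@4: {G} ∪ {A} = {A,G} (union, +1)
CFGJK@4: {A,G,T} ∩ {A,G} = {A,G} (intersection, +0)
GK@5: {C} ∪ {A} = {A,C} (union, +1)
CGK@5: {C} ∩ {A,C} = {C} (intersection, +0)
FJ@5: {A} ∩ {A} = {A} (intersection, +0)
CFGJK@5: {C} ∪ {A} = {A,C} (union, +1)
per-site changes: [3, 2, 3, 2, 3, 2]; total = 15

15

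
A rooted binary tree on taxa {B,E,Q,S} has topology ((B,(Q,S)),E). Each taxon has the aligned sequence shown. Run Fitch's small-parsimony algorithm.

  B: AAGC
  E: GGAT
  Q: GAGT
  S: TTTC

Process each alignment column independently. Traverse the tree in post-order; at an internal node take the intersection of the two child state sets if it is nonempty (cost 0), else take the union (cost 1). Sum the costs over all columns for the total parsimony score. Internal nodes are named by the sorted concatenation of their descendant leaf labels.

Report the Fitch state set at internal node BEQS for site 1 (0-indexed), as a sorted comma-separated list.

QS@0: {G} ∪ {T} = {G,T} (union, +1)
BQS@0: {A} ∪ {G,T} = {A,G,T} (union, +1)
BEQS@0: {A,G,T} ∩ {G} = {G} (intersection, +0)
QS@1: {A} ∪ {T} = {A,T} (union, +1)
BQS@1: {A} ∩ {A,T} = {A} (intersection, +0)
BEQS@1: {A} ∪ {G} = {A,G} (union, +1)
QS@2: {G} ∪ {T} = {G,T} (union, +1)
BQS@2: {G} ∩ {G,T} = {G} (intersection, +0)
BEQS@2: {G} ∪ {A} = {A,G} (union, +1)
QS@3: {T} ∪ {C} = {C,T} (union, +1)
BQS@3: {C} ∩ {C,T} = {C} (intersection, +0)
BEQS@3: {C} ∪ {T} = {C,T} (union, +1)
per-site changes: [2, 2, 2, 2]; total = 8

A,G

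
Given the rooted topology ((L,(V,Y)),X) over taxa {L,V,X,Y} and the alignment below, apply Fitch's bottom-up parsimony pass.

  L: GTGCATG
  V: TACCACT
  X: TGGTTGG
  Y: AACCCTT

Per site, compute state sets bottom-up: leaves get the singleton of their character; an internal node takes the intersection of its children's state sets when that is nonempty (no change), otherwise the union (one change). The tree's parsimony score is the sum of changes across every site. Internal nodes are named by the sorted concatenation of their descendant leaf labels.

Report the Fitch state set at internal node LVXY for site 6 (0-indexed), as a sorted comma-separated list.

[col 0] VY: children V:{T}, Y:{A} ∪→ {A,T}; cost 1
[col 0] LVY: children L:{G}, VY:{A,T} ∪→ {A,G,T}; cost 1
[col 0] LVXY: children LVY:{A,G,T}, X:{T} ∩→ {T}; cost 0
[col 1] VY: children V:{A}, Y:{A} ∩→ {A}; cost 0
[col 1] LVY: children L:{T}, VY:{A} ∪→ {A,T}; cost 1
[col 1] LVXY: children LVY:{A,T}, X:{G} ∪→ {A,G,T}; cost 1
[col 2] VY: children V:{C}, Y:{C} ∩→ {C}; cost 0
[col 2] LVY: children L:{G}, VY:{C} ∪→ {C,G}; cost 1
[col 2] LVXY: children LVY:{C,G}, X:{G} ∩→ {G}; cost 0
[col 3] VY: children V:{C}, Y:{C} ∩→ {C}; cost 0
[col 3] LVY: children L:{C}, VY:{C} ∩→ {C}; cost 0
[col 3] LVXY: children LVY:{C}, X:{T} ∪→ {C,T}; cost 1
[col 4] VY: children V:{A}, Y:{C} ∪→ {A,C}; cost 1
[col 4] LVY: children L:{A}, VY:{A,C} ∩→ {A}; cost 0
[col 4] LVXY: children LVY:{A}, X:{T} ∪→ {A,T}; cost 1
[col 5] VY: children V:{C}, Y:{T} ∪→ {C,T}; cost 1
[col 5] LVY: children L:{T}, VY:{C,T} ∩→ {T}; cost 0
[col 5] LVXY: children LVY:{T}, X:{G} ∪→ {G,T}; cost 1
[col 6] VY: children V:{T}, Y:{T} ∩→ {T}; cost 0
[col 6] LVY: children L:{G}, VY:{T} ∪→ {G,T}; cost 1
[col 6] LVXY: children LVY:{G,T}, X:{G} ∩→ {G}; cost 0
per-site changes: [2, 2, 1, 1, 2, 2, 1]; total = 11

G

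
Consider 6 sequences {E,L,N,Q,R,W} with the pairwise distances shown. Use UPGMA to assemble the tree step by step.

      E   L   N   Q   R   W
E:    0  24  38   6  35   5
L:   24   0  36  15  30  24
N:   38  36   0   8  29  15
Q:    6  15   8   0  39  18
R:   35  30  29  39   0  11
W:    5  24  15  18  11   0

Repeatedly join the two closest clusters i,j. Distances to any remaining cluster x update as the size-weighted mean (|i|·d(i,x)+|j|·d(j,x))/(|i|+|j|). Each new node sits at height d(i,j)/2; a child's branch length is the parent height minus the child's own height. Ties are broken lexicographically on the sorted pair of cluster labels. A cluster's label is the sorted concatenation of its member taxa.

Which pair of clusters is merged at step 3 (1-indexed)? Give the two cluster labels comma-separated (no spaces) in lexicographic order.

1. join E+W (d=5) ⇒ EW; edges |E|=5/2, |W|=5/2
  updated: d(EW,L)=24, d(EW,N)=53/2, d(EW,Q)=12, d(EW,R)=23
2. join N+Q (d=8) ⇒ NQ; edges |N|=4, |Q|=4
  updated: d(EW,NQ)=77/4, d(L,NQ)=51/2, d(NQ,R)=34
3. join EW+NQ (d=77/4) ⇒ ENQW; edges |EW|=57/8, |NQ|=45/8
  updated: d(ENQW,L)=99/4, d(ENQW,R)=57/2
4. join ENQW+L (d=99/4) ⇒ ELNQW; edges |ENQW|=11/4, |L|=99/8
  updated: d(ELNQW,R)=144/5
5. join ELNQW+R (d=144/5) ⇒ ELNQRW; edges |ELNQW|=81/40, |R|=72/5
final tree: ((((E:5/2,W:5/2):57/8,(N:4,Q:4):45/8):11/4,L:99/8):81/40,R:72/5)
total length: 573/10

EW,NQ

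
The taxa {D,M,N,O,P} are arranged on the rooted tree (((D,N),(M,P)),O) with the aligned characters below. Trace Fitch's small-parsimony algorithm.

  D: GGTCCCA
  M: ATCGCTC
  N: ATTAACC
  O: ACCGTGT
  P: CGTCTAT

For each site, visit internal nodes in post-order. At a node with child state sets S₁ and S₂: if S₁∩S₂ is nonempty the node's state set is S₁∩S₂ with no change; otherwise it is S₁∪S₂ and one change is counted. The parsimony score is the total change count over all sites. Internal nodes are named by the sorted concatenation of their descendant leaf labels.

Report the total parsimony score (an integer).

[col 0] DN: children D:{G}, N:{A} ∪→ {A,G}; cost 1
[col 0] MP: children M:{A}, P:{C} ∪→ {A,C}; cost 1
[col 0] DMNP: children DN:{A,G}, MP:{A,C} ∩→ {A}; cost 0
[col 0] DMNOP: children DMNP:{A}, O:{A} ∩→ {A}; cost 0
[col 1] DN: children D:{G}, N:{T} ∪→ {G,T}; cost 1
[col 1] MP: children M:{T}, P:{G} ∪→ {G,T}; cost 1
[col 1] DMNP: children DN:{G,T}, MP:{G,T} ∩→ {G,T}; cost 0
[col 1] DMNOP: children DMNP:{G,T}, O:{C} ∪→ {C,G,T}; cost 1
[col 2] DN: children D:{T}, N:{T} ∩→ {T}; cost 0
[col 2] MP: children M:{C}, P:{T} ∪→ {C,T}; cost 1
[col 2] DMNP: children DN:{T}, MP:{C,T} ∩→ {T}; cost 0
[col 2] DMNOP: children DMNP:{T}, O:{C} ∪→ {C,T}; cost 1
[col 3] DN: children D:{C}, N:{A} ∪→ {A,C}; cost 1
[col 3] MP: children M:{G}, P:{C} ∪→ {C,G}; cost 1
[col 3] DMNP: children DN:{A,C}, MP:{C,G} ∩→ {C}; cost 0
[col 3] DMNOP: children DMNP:{C}, O:{G} ∪→ {C,G}; cost 1
[col 4] DN: children D:{C}, N:{A} ∪→ {A,C}; cost 1
[col 4] MP: children M:{C}, P:{T} ∪→ {C,T}; cost 1
[col 4] DMNP: children DN:{A,C}, MP:{C,T} ∩→ {C}; cost 0
[col 4] DMNOP: children DMNP:{C}, O:{T} ∪→ {C,T}; cost 1
[col 5] DN: children D:{C}, N:{C} ∩→ {C}; cost 0
[col 5] MP: children M:{T}, P:{A} ∪→ {A,T}; cost 1
[col 5] DMNP: children DN:{C}, MP:{A,T} ∪→ {A,C,T}; cost 1
[col 5] DMNOP: children DMNP:{A,C,T}, O:{G} ∪→ {A,C,G,T}; cost 1
[col 6] DN: children D:{A}, N:{C} ∪→ {A,C}; cost 1
[col 6] MP: children M:{C}, P:{T} ∪→ {C,T}; cost 1
[col 6] DMNP: children DN:{A,C}, MP:{C,T} ∩→ {C}; cost 0
[col 6] DMNOP: children DMNP:{C}, O:{T} ∪→ {C,T}; cost 1
per-site changes: [2, 3, 2, 3, 3, 3, 3]; total = 19

19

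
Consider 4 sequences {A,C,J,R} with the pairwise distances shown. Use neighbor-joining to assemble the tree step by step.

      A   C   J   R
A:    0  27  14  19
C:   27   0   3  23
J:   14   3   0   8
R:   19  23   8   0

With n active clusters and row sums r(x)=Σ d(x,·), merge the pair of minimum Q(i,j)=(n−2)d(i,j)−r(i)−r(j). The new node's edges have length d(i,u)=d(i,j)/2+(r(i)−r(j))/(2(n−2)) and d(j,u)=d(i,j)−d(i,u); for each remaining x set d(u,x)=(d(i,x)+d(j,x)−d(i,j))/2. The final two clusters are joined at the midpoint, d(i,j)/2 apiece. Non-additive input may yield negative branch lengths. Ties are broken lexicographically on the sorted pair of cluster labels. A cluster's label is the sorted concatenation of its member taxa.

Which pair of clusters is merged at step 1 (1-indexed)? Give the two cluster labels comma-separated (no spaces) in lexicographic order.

step 1: merge (A,R) at d=19, Q=-72; branch lengths A→12, R→7; new cluster AR
  updated: d(AR,C)=31/2, d(AR,J)=3/2
step 2: merge (AR,C) at d=31/2, Q=-20; branch lengths AR→7, C→17/2; new cluster ACR
  updated: d(ACR,J)=-11/2
step 3: merge (ACR,J) at d=-11/2; branch lengths ACR→-11/4, J→-11/4; new cluster ACJR
final tree: (((A:12,R:7):7,C:17/2):-11/4,J:-11/4)
total length: 29

A,R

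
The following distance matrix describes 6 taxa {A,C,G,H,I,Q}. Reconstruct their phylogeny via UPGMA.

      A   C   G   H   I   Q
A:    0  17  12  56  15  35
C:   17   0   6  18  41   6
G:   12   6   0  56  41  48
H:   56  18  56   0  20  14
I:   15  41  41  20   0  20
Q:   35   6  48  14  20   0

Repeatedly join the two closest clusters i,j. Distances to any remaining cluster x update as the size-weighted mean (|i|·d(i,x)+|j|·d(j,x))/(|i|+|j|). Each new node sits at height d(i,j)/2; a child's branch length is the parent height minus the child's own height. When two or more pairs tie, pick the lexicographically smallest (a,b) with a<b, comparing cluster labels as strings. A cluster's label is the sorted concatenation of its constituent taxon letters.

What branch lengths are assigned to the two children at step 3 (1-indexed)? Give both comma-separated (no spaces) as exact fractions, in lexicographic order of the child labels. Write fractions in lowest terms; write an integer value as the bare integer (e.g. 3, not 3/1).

1. join C+G (d=6) ⇒ CG; edges |C|=3, |G|=3
  updated: d(A,CG)=29/2, d(CG,H)=37, d(CG,I)=41, d(CG,Q)=27
2. join H+Q (d=14) ⇒ HQ; edges |H|=7, |Q|=7
  updated: d(A,HQ)=91/2, d(CG,HQ)=32, d(HQ,I)=20
3. join A+CG (d=29/2) ⇒ ACG; edges |A|=29/4, |CG|=17/4
  updated: d(ACG,HQ)=73/2, d(ACG,I)=97/3
4. join HQ+I (d=20) ⇒ HIQ; edges |HQ|=3, |I|=10
  updated: d(ACG,HIQ)=316/9
5. join ACG+HIQ (d=316/9) ⇒ ACGHIQ; edges |ACG|=371/36, |HIQ|=68/9
final tree: ((A:29/4,(C:3,G:3):17/4):371/36,((H:7,Q:7):3,I:10):68/9)
total length: 2245/36

29/4,17/4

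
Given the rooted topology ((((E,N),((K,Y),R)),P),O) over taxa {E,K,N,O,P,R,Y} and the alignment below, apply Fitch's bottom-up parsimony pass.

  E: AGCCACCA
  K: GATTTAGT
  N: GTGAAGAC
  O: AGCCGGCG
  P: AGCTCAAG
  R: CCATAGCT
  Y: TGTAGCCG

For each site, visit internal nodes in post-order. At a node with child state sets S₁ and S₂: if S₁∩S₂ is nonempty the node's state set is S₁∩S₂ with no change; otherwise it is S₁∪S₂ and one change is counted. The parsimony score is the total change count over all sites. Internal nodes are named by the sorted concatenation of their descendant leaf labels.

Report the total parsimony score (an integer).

EN@0: {A} ∪ {G} = {A,G} (union, +1)
KY@0: {G} ∪ {T} = {G,T} (union, +1)
KRY@0: {G,T} ∪ {C} = {C,G,T} (union, +1)
EKNRY@0: {A,G} ∩ {C,G,T} = {G} (intersection, +0)
EKNPRY@0: {G} ∪ {A} = {A,G} (union, +1)
EKNOPRY@0: {A,G} ∩ {A} = {A} (intersection, +0)
EN@1: {G} ∪ {T} = {G,T} (union, +1)
KY@1: {A} ∪ {G} = {A,G} (union, +1)
KRY@1: {A,G} ∪ {C} = {A,C,G} (union, +1)
EKNRY@1: {G,T} ∩ {A,C,G} = {G} (intersection, +0)
EKNPRY@1: {G} ∩ {G} = {G} (intersection, +0)
EKNOPRY@1: {G} ∩ {G} = {G} (intersection, +0)
EN@2: {C} ∪ {G} = {C,G} (union, +1)
KY@2: {T} ∩ {T} = {T} (intersection, +0)
KRY@2: {T} ∪ {A} = {A,T} (union, +1)
EKNRY@2: {C,G} ∪ {A,T} = {A,C,G,T} (union, +1)
EKNPRY@2: {A,C,G,T} ∩ {C} = {C} (intersection, +0)
EKNOPRY@2: {C} ∩ {C} = {C} (intersection, +0)
EN@3: {C} ∪ {A} = {A,C} (union, +1)
KY@3: {T} ∪ {A} = {A,T} (union, +1)
KRY@3: {A,T} ∩ {T} = {T} (intersection, +0)
EKNRY@3: {A,C} ∪ {T} = {A,C,T} (union, +1)
EKNPRY@3: {A,C,T} ∩ {T} = {T} (intersection, +0)
EKNOPRY@3: {T} ∪ {C} = {C,T} (union, +1)
EN@4: {A} ∩ {A} = {A} (intersection, +0)
KY@4: {T} ∪ {G} = {G,T} (union, +1)
KRY@4: {G,T} ∪ {A} = {A,G,T} (union, +1)
EKNRY@4: {A} ∩ {A,G,T} = {A} (intersection, +0)
EKNPRY@4: {A} ∪ {C} = {A,C} (union, +1)
EKNOPRY@4: {A,C} ∪ {G} = {A,C,G} (union, +1)
EN@5: {C} ∪ {G} = {C,G} (union, +1)
KY@5: {A} ∪ {C} = {A,C} (union, +1)
KRY@5: {A,C} ∪ {G} = {A,C,G} (union, +1)
EKNRY@5: {C,G} ∩ {A,C,G} = {C,G} (intersection, +0)
EKNPRY@5: {C,G} ∪ {A} = {A,C,G} (union, +1)
EKNOPRY@5: {A,C,G} ∩ {G} = {G} (intersection, +0)
EN@6: {C} ∪ {A} = {A,C} (union, +1)
KY@6: {G} ∪ {C} = {C,G} (union, +1)
KRY@6: {C,G} ∩ {C} = {C} (intersection, +0)
EKNRY@6: {A,C} ∩ {C} = {C} (intersection, +0)
EKNPRY@6: {C} ∪ {A} = {A,C} (union, +1)
EKNOPRY@6: {A,C} ∩ {C} = {C} (intersection, +0)
EN@7: {A} ∪ {C} = {A,C} (union, +1)
KY@7: {T} ∪ {G} = {G,T} (union, +1)
KRY@7: {G,T} ∩ {T} = {T} (intersection, +0)
EKNRY@7: {A,C} ∪ {T} = {A,C,T} (union, +1)
EKNPRY@7: {A,C,T} ∪ {G} = {A,C,G,T} (union, +1)
EKNOPRY@7: {A,C,G,T} ∩ {G} = {G} (intersection, +0)
per-site changes: [4, 3, 3, 4, 4, 4, 3, 4]; total = 29

29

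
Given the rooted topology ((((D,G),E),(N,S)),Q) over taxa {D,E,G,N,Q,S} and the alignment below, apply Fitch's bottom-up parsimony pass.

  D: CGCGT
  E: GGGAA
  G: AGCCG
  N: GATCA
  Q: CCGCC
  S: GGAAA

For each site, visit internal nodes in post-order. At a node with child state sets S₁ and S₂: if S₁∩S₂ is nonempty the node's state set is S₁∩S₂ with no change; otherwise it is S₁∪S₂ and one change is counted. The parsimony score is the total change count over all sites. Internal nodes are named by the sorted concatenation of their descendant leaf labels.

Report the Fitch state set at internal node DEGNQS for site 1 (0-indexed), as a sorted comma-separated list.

DG@0: {C} ∪ {A} = {A,C} (union, +1)
DEG@0: {A,C} ∪ {G} = {A,C,G} (union, +1)
NS@0: {G} ∩ {G} = {G} (intersection, +0)
DEGNS@0: {A,C,G} ∩ {G} = {G} (intersection, +0)
DEGNQS@0: {G} ∪ {C} = {C,G} (union, +1)
DG@1: {G} ∩ {G} = {G} (intersection, +0)
DEG@1: {G} ∩ {G} = {G} (intersection, +0)
NS@1: {A} ∪ {G} = {A,G} (union, +1)
DEGNS@1: {G} ∩ {A,G} = {G} (intersection, +0)
DEGNQS@1: {G} ∪ {C} = {C,G} (union, +1)
DG@2: {C} ∩ {C} = {C} (intersection, +0)
DEG@2: {C} ∪ {G} = {C,G} (union, +1)
NS@2: {T} ∪ {A} = {A,T} (union, +1)
DEGNS@2: {C,G} ∪ {A,T} = {A,C,G,T} (union, +1)
DEGNQS@2: {A,C,G,T} ∩ {G} = {G} (intersection, +0)
DG@3: {G} ∪ {C} = {C,G} (union, +1)
DEG@3: {C,G} ∪ {A} = {A,C,G} (union, +1)
NS@3: {C} ∪ {A} = {A,C} (union, +1)
DEGNS@3: {A,C,G} ∩ {A,C} = {A,C} (intersection, +0)
DEGNQS@3: {A,C} ∩ {C} = {C} (intersection, +0)
DG@4: {T} ∪ {G} = {G,T} (union, +1)
DEG@4: {G,T} ∪ {A} = {A,G,T} (union, +1)
NS@4: {A} ∩ {A} = {A} (intersection, +0)
DEGNS@4: {A,G,T} ∩ {A} = {A} (intersection, +0)
DEGNQS@4: {A} ∪ {C} = {A,C} (union, +1)
per-site changes: [3, 2, 3, 3, 3]; total = 14

C,G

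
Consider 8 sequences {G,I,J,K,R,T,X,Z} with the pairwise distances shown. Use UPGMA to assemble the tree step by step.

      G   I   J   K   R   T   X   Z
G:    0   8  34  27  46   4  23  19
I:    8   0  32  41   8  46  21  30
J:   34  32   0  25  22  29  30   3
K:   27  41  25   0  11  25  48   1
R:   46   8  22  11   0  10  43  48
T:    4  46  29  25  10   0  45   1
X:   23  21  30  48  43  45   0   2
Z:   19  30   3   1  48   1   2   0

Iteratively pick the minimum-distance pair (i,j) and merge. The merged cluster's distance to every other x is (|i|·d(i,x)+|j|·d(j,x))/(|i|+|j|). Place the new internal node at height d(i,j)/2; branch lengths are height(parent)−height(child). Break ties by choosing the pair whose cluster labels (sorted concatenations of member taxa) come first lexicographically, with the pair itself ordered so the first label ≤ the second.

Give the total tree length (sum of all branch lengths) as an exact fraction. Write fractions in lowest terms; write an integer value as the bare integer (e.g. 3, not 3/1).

step 1: merge (K,Z) at d=1; branch lengths K→1/2, Z→1/2; new cluster KZ
  updated: d(G,KZ)=23, d(I,KZ)=71/2, d(J,KZ)=14, d(KZ,R)=59/2, d(KZ,T)=13, d(KZ,X)=25
step 2: merge (G,T) at d=4; branch lengths G→2, T→2; new cluster GT
  updated: d(GT,I)=27, d(GT,J)=63/2, d(GT,KZ)=18, d(GT,R)=28, d(GT,X)=34
step 3: merge (I,R) at d=8; branch lengths I→4, R→4; new cluster IR
  updated: d(GT,IR)=55/2, d(IR,J)=27, d(IR,KZ)=65/2, d(IR,X)=32
step 4: merge (J,KZ) at d=14; branch lengths J→7, KZ→13/2; new cluster JKZ
  updated: d(GT,JKZ)=45/2, d(IR,JKZ)=92/3, d(JKZ,X)=80/3
step 5: merge (GT,JKZ) at d=45/2; branch lengths GT→37/4, JKZ→17/4; new cluster GJKTZ
  updated: d(GJKTZ,IR)=147/5, d(GJKTZ,X)=148/5
step 6: merge (GJKTZ,IR) at d=147/5; branch lengths GJKTZ→69/20, IR→107/10; new cluster GIJKRTZ
  updated: d(GIJKRTZ,X)=212/7
step 7: merge (GIJKRTZ,X) at d=212/7; branch lengths GIJKRTZ→31/70, X→106/7; new cluster GIJKRTXZ
final tree: ((((G:2,T:2):37/4,(J:7,(K:1/2,Z:1/2):13/2):17/4):69/20,(I:4,R:4):107/10):31/70,X:106/7)
total length: 9763/140

9763/140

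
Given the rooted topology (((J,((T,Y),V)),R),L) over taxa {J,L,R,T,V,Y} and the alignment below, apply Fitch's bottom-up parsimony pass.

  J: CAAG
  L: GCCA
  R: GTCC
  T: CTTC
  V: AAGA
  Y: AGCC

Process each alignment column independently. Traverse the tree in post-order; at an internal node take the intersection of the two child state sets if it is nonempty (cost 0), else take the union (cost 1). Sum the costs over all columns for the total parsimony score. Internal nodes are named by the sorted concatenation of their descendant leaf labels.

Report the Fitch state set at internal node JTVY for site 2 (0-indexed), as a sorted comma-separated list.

A,C,G,T

site 0, node TY: T={C} ∪ Y={A} → {A,C} (+1)
site 0, node TVY: TY={A,C} ∩ V={A} → {A} (+0)
site 0, node JTVY: J={C} ∪ TVY={A} → {A,C} (+1)
site 0, node JRTVY: JTVY={A,C} ∪ R={G} → {A,C,G} (+1)
site 0, node JLRTVY: JRTVY={A,C,G} ∩ L={G} → {G} (+0)
site 1, node TY: T={T} ∪ Y={G} → {G,T} (+1)
site 1, node TVY: TY={G,T} ∪ V={A} → {A,G,T} (+1)
site 1, node JTVY: J={A} ∩ TVY={A,G,T} → {A} (+0)
site 1, node JRTVY: JTVY={A} ∪ R={T} → {A,T} (+1)
site 1, node JLRTVY: JRTVY={A,T} ∪ L={C} → {A,C,T} (+1)
site 2, node TY: T={T} ∪ Y={C} → {C,T} (+1)
site 2, node TVY: TY={C,T} ∪ V={G} → {C,G,T} (+1)
site 2, node JTVY: J={A} ∪ TVY={C,G,T} → {A,C,G,T} (+1)
site 2, node JRTVY: JTVY={A,C,G,T} ∩ R={C} → {C} (+0)
site 2, node JLRTVY: JRTVY={C} ∩ L={C} → {C} (+0)
site 3, node TY: T={C} ∩ Y={C} → {C} (+0)
site 3, node TVY: TY={C} ∪ V={A} → {A,C} (+1)
site 3, node JTVY: J={G} ∪ TVY={A,C} → {A,C,G} (+1)
site 3, node JRTVY: JTVY={A,C,G} ∩ R={C} → {C} (+0)
site 3, node JLRTVY: JRTVY={C} ∪ L={A} → {A,C} (+1)
per-site changes: [3, 4, 3, 3]; total = 13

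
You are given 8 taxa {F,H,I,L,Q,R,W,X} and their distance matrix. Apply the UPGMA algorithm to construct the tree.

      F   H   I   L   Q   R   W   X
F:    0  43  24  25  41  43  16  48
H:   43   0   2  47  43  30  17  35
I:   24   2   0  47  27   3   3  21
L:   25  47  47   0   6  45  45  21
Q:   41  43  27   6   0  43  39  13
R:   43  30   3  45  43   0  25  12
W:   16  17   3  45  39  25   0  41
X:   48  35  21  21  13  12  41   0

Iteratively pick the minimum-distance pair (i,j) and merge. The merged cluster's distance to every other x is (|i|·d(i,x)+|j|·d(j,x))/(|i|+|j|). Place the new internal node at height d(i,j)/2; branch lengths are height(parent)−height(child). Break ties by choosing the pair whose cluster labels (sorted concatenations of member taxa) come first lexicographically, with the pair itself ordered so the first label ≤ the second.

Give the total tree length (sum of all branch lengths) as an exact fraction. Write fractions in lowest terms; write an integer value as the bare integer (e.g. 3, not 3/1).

4841/60

step 1: merge (H,I) at d=2; branch lengths H→1, I→1; new cluster HI
  updated: d(F,HI)=67/2, d(HI,L)=47, d(HI,Q)=35, d(HI,R)=33/2, d(HI,W)=10, d(HI,X)=28
step 2: merge (L,Q) at d=6; branch lengths L→3, Q→3; new cluster LQ
  updated: d(F,LQ)=33, d(HI,LQ)=41, d(LQ,R)=44, d(LQ,W)=42, d(LQ,X)=17
step 3: merge (HI,W) at d=10; branch lengths HI→4, W→5; new cluster HIW
  updated: d(F,HIW)=83/3, d(HIW,LQ)=124/3, d(HIW,R)=58/3, d(HIW,X)=97/3
step 4: merge (R,X) at d=12; branch lengths R→6, X→6; new cluster RX
  updated: d(F,RX)=91/2, d(HIW,RX)=155/6, d(LQ,RX)=61/2
step 5: merge (HIW,RX) at d=155/6; branch lengths HIW→95/12, RX→83/12; new cluster HIRWX
  updated: d(F,HIRWX)=174/5, d(HIRWX,LQ)=37
step 6: merge (F,LQ) at d=33; branch lengths F→33/2, LQ→27/2; new cluster FLQ
  updated: d(FLQ,HIRWX)=544/15
step 7: merge (FLQ,HIRWX) at d=544/15; branch lengths FLQ→49/30, HIRWX→313/60; new cluster FHILQRWX
final tree: ((F:33/2,(L:3,Q:3):27/2):49/30,(((H:1,I:1):4,W:5):95/12,(R:6,X:6):83/12):313/60)
total length: 4841/60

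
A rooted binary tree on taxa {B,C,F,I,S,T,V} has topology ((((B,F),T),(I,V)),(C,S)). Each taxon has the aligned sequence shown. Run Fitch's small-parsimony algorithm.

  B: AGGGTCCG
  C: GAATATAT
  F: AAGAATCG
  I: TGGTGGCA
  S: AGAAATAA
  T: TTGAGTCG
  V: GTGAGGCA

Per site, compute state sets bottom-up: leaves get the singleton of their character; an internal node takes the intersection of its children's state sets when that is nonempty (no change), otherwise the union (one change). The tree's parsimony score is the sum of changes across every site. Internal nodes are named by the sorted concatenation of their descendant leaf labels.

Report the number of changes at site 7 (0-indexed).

2

site 0, node BF: B={A} ∩ F={A} → {A} (+0)
site 0, node BFT: BF={A} ∪ T={T} → {A,T} (+1)
site 0, node IV: I={T} ∪ V={G} → {G,T} (+1)
site 0, node BFITV: BFT={A,T} ∩ IV={G,T} → {T} (+0)
site 0, node CS: C={G} ∪ S={A} → {A,G} (+1)
site 0, node BCFISTV: BFITV={T} ∪ CS={A,G} → {A,G,T} (+1)
site 1, node BF: B={G} ∪ F={A} → {A,G} (+1)
site 1, node BFT: BF={A,G} ∪ T={T} → {A,G,T} (+1)
site 1, node IV: I={G} ∪ V={T} → {G,T} (+1)
site 1, node BFITV: BFT={A,G,T} ∩ IV={G,T} → {G,T} (+0)
site 1, node CS: C={A} ∪ S={G} → {A,G} (+1)
site 1, node BCFISTV: BFITV={G,T} ∩ CS={A,G} → {G} (+0)
site 2, node BF: B={G} ∩ F={G} → {G} (+0)
site 2, node BFT: BF={G} ∩ T={G} → {G} (+0)
site 2, node IV: I={G} ∩ V={G} → {G} (+0)
site 2, node BFITV: BFT={G} ∩ IV={G} → {G} (+0)
site 2, node CS: C={A} ∩ S={A} → {A} (+0)
site 2, node BCFISTV: BFITV={G} ∪ CS={A} → {A,G} (+1)
site 3, node BF: B={G} ∪ F={A} → {A,G} (+1)
site 3, node BFT: BF={A,G} ∩ T={A} → {A} (+0)
site 3, node IV: I={T} ∪ V={A} → {A,T} (+1)
site 3, node BFITV: BFT={A} ∩ IV={A,T} → {A} (+0)
site 3, node CS: C={T} ∪ S={A} → {A,T} (+1)
site 3, node BCFISTV: BFITV={A} ∩ CS={A,T} → {A} (+0)
site 4, node BF: B={T} ∪ F={A} → {A,T} (+1)
site 4, node BFT: BF={A,T} ∪ T={G} → {A,G,T} (+1)
site 4, node IV: I={G} ∩ V={G} → {G} (+0)
site 4, node BFITV: BFT={A,G,T} ∩ IV={G} → {G} (+0)
site 4, node CS: C={A} ∩ S={A} → {A} (+0)
site 4, node BCFISTV: BFITV={G} ∪ CS={A} → {A,G} (+1)
site 5, node BF: B={C} ∪ F={T} → {C,T} (+1)
site 5, node BFT: BF={C,T} ∩ T={T} → {T} (+0)
site 5, node IV: I={G} ∩ V={G} → {G} (+0)
site 5, node BFITV: BFT={T} ∪ IV={G} → {G,T} (+1)
site 5, node CS: C={T} ∩ S={T} → {T} (+0)
site 5, node BCFISTV: BFITV={G,T} ∩ CS={T} → {T} (+0)
site 6, node BF: B={C} ∩ F={C} → {C} (+0)
site 6, node BFT: BF={C} ∩ T={C} → {C} (+0)
site 6, node IV: I={C} ∩ V={C} → {C} (+0)
site 6, node BFITV: BFT={C} ∩ IV={C} → {C} (+0)
site 6, node CS: C={A} ∩ S={A} → {A} (+0)
site 6, node BCFISTV: BFITV={C} ∪ CS={A} → {A,C} (+1)
site 7, node BF: B={G} ∩ F={G} → {G} (+0)
site 7, node BFT: BF={G} ∩ T={G} → {G} (+0)
site 7, node IV: I={A} ∩ V={A} → {A} (+0)
site 7, node BFITV: BFT={G} ∪ IV={A} → {A,G} (+1)
site 7, node CS: C={T} ∪ S={A} → {A,T} (+1)
site 7, node BCFISTV: BFITV={A,G} ∩ CS={A,T} → {A} (+0)
per-site changes: [4, 4, 1, 3, 3, 2, 1, 2]; total = 20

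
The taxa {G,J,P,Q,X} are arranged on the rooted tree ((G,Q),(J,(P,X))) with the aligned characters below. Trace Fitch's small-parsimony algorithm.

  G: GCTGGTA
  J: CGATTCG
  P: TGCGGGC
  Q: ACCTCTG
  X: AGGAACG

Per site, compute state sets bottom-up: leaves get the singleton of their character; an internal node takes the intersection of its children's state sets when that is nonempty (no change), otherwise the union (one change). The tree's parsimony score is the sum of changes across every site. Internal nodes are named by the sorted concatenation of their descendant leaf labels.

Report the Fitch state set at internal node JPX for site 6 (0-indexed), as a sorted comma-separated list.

G

site 0, node GQ: G={G} ∪ Q={A} → {A,G} (+1)
site 0, node PX: P={T} ∪ X={A} → {A,T} (+1)
site 0, node JPX: J={C} ∪ PX={A,T} → {A,C,T} (+1)
site 0, node GJPQX: GQ={A,G} ∩ JPX={A,C,T} → {A} (+0)
site 1, node GQ: G={C} ∩ Q={C} → {C} (+0)
site 1, node PX: P={G} ∩ X={G} → {G} (+0)
site 1, node JPX: J={G} ∩ PX={G} → {G} (+0)
site 1, node GJPQX: GQ={C} ∪ JPX={G} → {C,G} (+1)
site 2, node GQ: G={T} ∪ Q={C} → {C,T} (+1)
site 2, node PX: P={C} ∪ X={G} → {C,G} (+1)
site 2, node JPX: J={A} ∪ PX={C,G} → {A,C,G} (+1)
site 2, node GJPQX: GQ={C,T} ∩ JPX={A,C,G} → {C} (+0)
site 3, node GQ: G={G} ∪ Q={T} → {G,T} (+1)
site 3, node PX: P={G} ∪ X={A} → {A,G} (+1)
site 3, node JPX: J={T} ∪ PX={A,G} → {A,G,T} (+1)
site 3, node GJPQX: GQ={G,T} ∩ JPX={A,G,T} → {G,T} (+0)
site 4, node GQ: G={G} ∪ Q={C} → {C,G} (+1)
site 4, node PX: P={G} ∪ X={A} → {A,G} (+1)
site 4, node JPX: J={T} ∪ PX={A,G} → {A,G,T} (+1)
site 4, node GJPQX: GQ={C,G} ∩ JPX={A,G,T} → {G} (+0)
site 5, node GQ: G={T} ∩ Q={T} → {T} (+0)
site 5, node PX: P={G} ∪ X={C} → {C,G} (+1)
site 5, node JPX: J={C} ∩ PX={C,G} → {C} (+0)
site 5, node GJPQX: GQ={T} ∪ JPX={C} → {C,T} (+1)
site 6, node GQ: G={A} ∪ Q={G} → {A,G} (+1)
site 6, node PX: P={C} ∪ X={G} → {C,G} (+1)
site 6, node JPX: J={G} ∩ PX={C,G} → {G} (+0)
site 6, node GJPQX: GQ={A,G} ∩ JPX={G} → {G} (+0)
per-site changes: [3, 1, 3, 3, 3, 2, 2]; total = 17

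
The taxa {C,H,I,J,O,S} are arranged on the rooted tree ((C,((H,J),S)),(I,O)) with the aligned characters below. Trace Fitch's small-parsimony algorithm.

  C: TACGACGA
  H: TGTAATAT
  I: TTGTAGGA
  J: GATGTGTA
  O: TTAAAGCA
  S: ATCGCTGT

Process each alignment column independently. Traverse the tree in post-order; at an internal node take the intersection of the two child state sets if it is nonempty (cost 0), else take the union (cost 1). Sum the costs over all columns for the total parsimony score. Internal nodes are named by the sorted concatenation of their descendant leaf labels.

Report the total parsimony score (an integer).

21

site 0, node HJ: H={T} ∪ J={G} → {G,T} (+1)
site 0, node HJS: HJ={G,T} ∪ S={A} → {A,G,T} (+1)
site 0, node CHJS: C={T} ∩ HJS={A,G,T} → {T} (+0)
site 0, node IO: I={T} ∩ O={T} → {T} (+0)
site 0, node CHIJOS: CHJS={T} ∩ IO={T} → {T} (+0)
site 1, node HJ: H={G} ∪ J={A} → {A,G} (+1)
site 1, node HJS: HJ={A,G} ∪ S={T} → {A,G,T} (+1)
site 1, node CHJS: C={A} ∩ HJS={A,G,T} → {A} (+0)
site 1, node IO: I={T} ∩ O={T} → {T} (+0)
site 1, node CHIJOS: CHJS={A} ∪ IO={T} → {A,T} (+1)
site 2, node HJ: H={T} ∩ J={T} → {T} (+0)
site 2, node HJS: HJ={T} ∪ S={C} → {C,T} (+1)
site 2, node CHJS: C={C} ∩ HJS={C,T} → {C} (+0)
site 2, node IO: I={G} ∪ O={A} → {A,G} (+1)
site 2, node CHIJOS: CHJS={C} ∪ IO={A,G} → {A,C,G} (+1)
site 3, node HJ: H={A} ∪ J={G} → {A,G} (+1)
site 3, node HJS: HJ={A,G} ∩ S={G} → {G} (+0)
site 3, node CHJS: C={G} ∩ HJS={G} → {G} (+0)
site 3, node IO: I={T} ∪ O={A} → {A,T} (+1)
site 3, node CHIJOS: CHJS={G} ∪ IO={A,T} → {A,G,T} (+1)
site 4, node HJ: H={A} ∪ J={T} → {A,T} (+1)
site 4, node HJS: HJ={A,T} ∪ S={C} → {A,C,T} (+1)
site 4, node CHJS: C={A} ∩ HJS={A,C,T} → {A} (+0)
site 4, node IO: I={A} ∩ O={A} → {A} (+0)
site 4, node CHIJOS: CHJS={A} ∩ IO={A} → {A} (+0)
site 5, node HJ: H={T} ∪ J={G} → {G,T} (+1)
site 5, node HJS: HJ={G,T} ∩ S={T} → {T} (+0)
site 5, node CHJS: C={C} ∪ HJS={T} → {C,T} (+1)
site 5, node IO: I={G} ∩ O={G} → {G} (+0)
site 5, node CHIJOS: CHJS={C,T} ∪ IO={G} → {C,G,T} (+1)
site 6, node HJ: H={A} ∪ J={T} → {A,T} (+1)
site 6, node HJS: HJ={A,T} ∪ S={G} → {A,G,T} (+1)
site 6, node CHJS: C={G} ∩ HJS={A,G,T} → {G} (+0)
site 6, node IO: I={G} ∪ O={C} → {C,G} (+1)
site 6, node CHIJOS: CHJS={G} ∩ IO={C,G} → {G} (+0)
site 7, node HJ: H={T} ∪ J={A} → {A,T} (+1)
site 7, node HJS: HJ={A,T} ∩ S={T} → {T} (+0)
site 7, node CHJS: C={A} ∪ HJS={T} → {A,T} (+1)
site 7, node IO: I={A} ∩ O={A} → {A} (+0)
site 7, node CHIJOS: CHJS={A,T} ∩ IO={A} → {A} (+0)
per-site changes: [2, 3, 3, 3, 2, 3, 3, 2]; total = 21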